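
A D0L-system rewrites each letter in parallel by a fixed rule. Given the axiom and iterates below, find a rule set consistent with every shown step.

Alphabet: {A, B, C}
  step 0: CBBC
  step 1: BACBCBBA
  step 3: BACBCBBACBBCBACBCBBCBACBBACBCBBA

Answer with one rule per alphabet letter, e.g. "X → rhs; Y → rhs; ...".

A->BC, B->CB, C->BA

  step 0 ⇒ step 1: CBBC ⇒ BA·CB·CB·BA
    B ↦ CB
    C ↦ BA
    A ↦ BC  (constrained at step 1)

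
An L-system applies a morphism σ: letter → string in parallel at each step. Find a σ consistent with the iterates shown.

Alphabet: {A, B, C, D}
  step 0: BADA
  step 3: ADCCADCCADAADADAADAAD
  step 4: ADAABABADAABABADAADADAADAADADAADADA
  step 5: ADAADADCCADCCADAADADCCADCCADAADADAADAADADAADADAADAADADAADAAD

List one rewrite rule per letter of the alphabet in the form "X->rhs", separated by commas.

A->AD, B->CC, C->AB, D->A

  step 4 ⇒ step 5: ADAABABADAABABADAADADAADAADADAADADA ⇒ AD·A·AD·AD·CC·AD·CC·AD·A·AD·AD·CC·AD·CC·AD·A·AD·AD·A·AD·A·AD·AD·A·AD·AD·A·AD·A·AD·AD·A·AD·A·AD
    A ↦ AD
    B ↦ CC
    D ↦ A
  step 3 ⇒ step 4: ADCCADCCADAADADAADAAD ⇒ AD·A·AB·AB·AD·A·AB·AB·AD·A·AD·AD·A·AD·A·AD·AD·A·AD·AD·A
    C ↦ AB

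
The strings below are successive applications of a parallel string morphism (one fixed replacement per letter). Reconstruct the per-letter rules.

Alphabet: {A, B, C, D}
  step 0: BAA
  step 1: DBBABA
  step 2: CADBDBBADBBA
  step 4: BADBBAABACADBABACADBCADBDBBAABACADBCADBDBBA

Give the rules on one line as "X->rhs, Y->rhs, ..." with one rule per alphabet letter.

  step 1 ⇒ step 2: DBBABA ⇒ CA·DB·DB·BA·DB·BA
    A ↦ BA
    B ↦ DB
    D ↦ CA
    C ↦ A  (constrained at step 2)

A->BA, B->DB, C->A, D->CA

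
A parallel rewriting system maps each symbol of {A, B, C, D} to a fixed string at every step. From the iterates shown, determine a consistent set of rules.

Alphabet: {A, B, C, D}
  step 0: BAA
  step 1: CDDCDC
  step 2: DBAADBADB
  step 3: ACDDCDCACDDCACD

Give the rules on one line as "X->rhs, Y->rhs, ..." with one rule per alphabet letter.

A->DC, B->CD, C->DB, D->A

  step 2 ⇒ step 3: DBAADBADB ⇒ A·CD·DC·DC·A·CD·DC·A·CD
    A ↦ DC
    B ↦ CD
    D ↦ A
  step 1 ⇒ step 2: CDDCDC ⇒ DB·A·A·DB·A·DB
    C ↦ DB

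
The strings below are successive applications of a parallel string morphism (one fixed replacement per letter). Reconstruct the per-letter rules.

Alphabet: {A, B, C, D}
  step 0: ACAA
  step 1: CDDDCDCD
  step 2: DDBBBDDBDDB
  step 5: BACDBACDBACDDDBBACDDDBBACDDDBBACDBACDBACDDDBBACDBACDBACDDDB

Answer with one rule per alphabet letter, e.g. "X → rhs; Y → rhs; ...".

  step 1 ⇒ step 2: CDDDCDCD ⇒ DD·B·B·B·DD·B·DD·B
    C ↦ DD
    D ↦ B
  step 0 ⇒ step 1: ACAA ⇒ CD·DD·CD·CD
    A ↦ CD
    B ↦ BA  (constrained at step 2)

A->CD, B->BA, C->DD, D->B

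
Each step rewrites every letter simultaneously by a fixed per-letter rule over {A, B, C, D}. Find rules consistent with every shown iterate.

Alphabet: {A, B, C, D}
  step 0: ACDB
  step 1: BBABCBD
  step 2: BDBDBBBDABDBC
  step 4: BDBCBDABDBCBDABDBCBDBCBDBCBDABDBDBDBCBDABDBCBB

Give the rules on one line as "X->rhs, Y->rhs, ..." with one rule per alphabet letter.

  step 1 ⇒ step 2: BBABCBD ⇒ BD·BD·BB·BD·A·BD·BC
    A ↦ BB
    B ↦ BD
    C ↦ A
    D ↦ BC

A->BB, B->BD, C->A, D->BC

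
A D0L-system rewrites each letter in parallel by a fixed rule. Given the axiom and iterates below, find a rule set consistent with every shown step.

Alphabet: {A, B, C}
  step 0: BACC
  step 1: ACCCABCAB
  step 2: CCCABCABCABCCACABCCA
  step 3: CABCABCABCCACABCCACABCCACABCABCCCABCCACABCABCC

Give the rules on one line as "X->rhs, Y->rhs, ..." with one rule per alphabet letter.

  step 2 ⇒ step 3: CCCABCABCABCCACABCCA ⇒ CAB·CAB·CAB·CC·A·CAB·CC·A·CAB·CC·A·CAB·CAB·CC·CAB·CC·A·CAB·CAB·CC
    A ↦ CC
    B ↦ A
    C ↦ CAB

A->CC, B->A, C->CAB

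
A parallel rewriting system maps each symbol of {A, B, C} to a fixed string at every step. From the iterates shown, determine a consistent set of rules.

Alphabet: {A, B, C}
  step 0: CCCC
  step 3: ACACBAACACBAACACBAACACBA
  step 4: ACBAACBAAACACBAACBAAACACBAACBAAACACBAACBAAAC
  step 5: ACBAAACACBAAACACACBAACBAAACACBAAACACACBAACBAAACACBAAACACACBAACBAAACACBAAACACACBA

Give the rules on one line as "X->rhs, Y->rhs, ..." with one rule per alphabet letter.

  step 4 ⇒ step 5: ACBAACBAAACACBAACBAAACACBAACBAAACACBAACBAAAC ⇒ AC·BA·A·AC·AC·BA·A·AC·AC·AC·BA·AC·BA·A·AC·AC·BA·A·AC·AC·AC·BA·AC·BA·A·AC·AC·BA·A·AC·AC·AC·BA·AC·BA·A·AC·AC·BA·A·AC·AC·AC·BA
    A ↦ AC
    B ↦ A
    C ↦ BA

A->AC, B->A, C->BA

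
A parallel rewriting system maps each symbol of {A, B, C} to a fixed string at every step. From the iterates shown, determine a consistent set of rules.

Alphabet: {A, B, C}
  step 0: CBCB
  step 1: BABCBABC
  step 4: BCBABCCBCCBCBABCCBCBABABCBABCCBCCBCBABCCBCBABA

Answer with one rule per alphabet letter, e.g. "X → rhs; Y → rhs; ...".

  step 0 ⇒ step 1: CBCB ⇒ BA·BC·BA·BC
    B ↦ BC
    C ↦ BA
    A ↦ C  (constrained at step 1)

A->C, B->BC, C->BA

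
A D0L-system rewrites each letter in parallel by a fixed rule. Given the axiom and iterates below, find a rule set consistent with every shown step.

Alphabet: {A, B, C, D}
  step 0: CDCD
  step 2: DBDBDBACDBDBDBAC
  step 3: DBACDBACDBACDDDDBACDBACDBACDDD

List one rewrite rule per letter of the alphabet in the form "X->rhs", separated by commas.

  step 2 ⇒ step 3: DBDBDBACDBDBDBAC ⇒ DB·AC·DB·AC·DB·AC·D·DD·DB·AC·DB·AC·DB·AC·D·DD
    A ↦ D
    B ↦ AC
    C ↦ DD
    D ↦ DB

A->D, B->AC, C->DD, D->DB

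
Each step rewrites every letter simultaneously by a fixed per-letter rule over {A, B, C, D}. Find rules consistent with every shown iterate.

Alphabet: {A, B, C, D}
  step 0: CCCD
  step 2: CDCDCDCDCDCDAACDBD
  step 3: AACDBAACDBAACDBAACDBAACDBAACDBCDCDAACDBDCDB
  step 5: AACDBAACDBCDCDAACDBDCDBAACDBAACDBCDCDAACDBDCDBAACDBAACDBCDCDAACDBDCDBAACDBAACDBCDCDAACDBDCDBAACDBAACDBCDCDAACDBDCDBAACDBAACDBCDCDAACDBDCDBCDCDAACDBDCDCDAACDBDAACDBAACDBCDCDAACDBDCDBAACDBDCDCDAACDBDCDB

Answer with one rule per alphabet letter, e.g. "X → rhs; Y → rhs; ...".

A->CD, B->D, C->AA, D->CDB

  step 2 ⇒ step 3: CDCDCDCDCDCDAACDBD ⇒ AA·CDB·AA·CDB·AA·CDB·AA·CDB·AA·CDB·AA·CDB·CD·CD·AA·CDB·D·CDB
    A ↦ CD
    B ↦ D
    C ↦ AA
    D ↦ CDB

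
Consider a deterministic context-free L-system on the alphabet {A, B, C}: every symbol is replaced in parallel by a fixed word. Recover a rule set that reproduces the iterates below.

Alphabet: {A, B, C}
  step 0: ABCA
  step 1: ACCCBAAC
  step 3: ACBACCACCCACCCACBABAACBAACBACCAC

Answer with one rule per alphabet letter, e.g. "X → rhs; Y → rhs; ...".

A->AC, B->CC, C->BA

  step 0 ⇒ step 1: ABCA ⇒ AC·CC·BA·AC
    A ↦ AC
    B ↦ CC
    C ↦ BA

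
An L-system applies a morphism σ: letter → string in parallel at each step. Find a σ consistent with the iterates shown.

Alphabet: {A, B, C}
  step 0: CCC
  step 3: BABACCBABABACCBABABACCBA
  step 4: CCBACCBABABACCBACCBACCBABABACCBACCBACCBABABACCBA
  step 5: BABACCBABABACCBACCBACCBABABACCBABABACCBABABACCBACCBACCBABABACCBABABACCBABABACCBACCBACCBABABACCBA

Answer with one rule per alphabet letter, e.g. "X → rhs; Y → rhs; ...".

  step 4 ⇒ step 5: CCBACCBABABACCBACCBACCBABABACCBACCBACCBABABACCBA ⇒ BA·BA·CC·BA·BA·BA·CC·BA·CC·BA·CC·BA·BA·BA·CC·BA·BA·BA·CC·BA·BA·BA·CC·BA·CC·BA·CC·BA·BA·BA·CC·BA·BA·BA·CC·BA·BA·BA·CC·BA·CC·BA·CC·BA·BA·BA·CC·BA
    A ↦ BA
    B ↦ CC
    C ↦ BA

A->BA, B->CC, C->BA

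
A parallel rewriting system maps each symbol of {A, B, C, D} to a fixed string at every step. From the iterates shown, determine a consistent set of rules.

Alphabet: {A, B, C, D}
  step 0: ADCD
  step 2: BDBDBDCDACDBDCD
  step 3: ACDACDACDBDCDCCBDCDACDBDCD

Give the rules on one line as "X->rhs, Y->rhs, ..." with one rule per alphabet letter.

  step 2 ⇒ step 3: BDBDBDCDACDBDCD ⇒ A·CD·A·CD·A·CD·BD·CD·CC·BD·CD·A·CD·BD·CD
    A ↦ CC
    B ↦ A
    C ↦ BD
    D ↦ CD

A->CC, B->A, C->BD, D->CD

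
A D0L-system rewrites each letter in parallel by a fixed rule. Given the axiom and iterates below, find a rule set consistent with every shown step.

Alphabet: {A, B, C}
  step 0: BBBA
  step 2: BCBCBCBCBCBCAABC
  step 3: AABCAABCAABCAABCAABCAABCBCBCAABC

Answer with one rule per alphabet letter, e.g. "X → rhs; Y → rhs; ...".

  step 2 ⇒ step 3: BCBCBCBCBCBCAABC ⇒ AA·BC·AA·BC·AA·BC·AA·BC·AA·BC·AA·BC·BC·BC·AA·BC
    A ↦ BC
    B ↦ AA
    C ↦ BC

A->BC, B->AA, C->BC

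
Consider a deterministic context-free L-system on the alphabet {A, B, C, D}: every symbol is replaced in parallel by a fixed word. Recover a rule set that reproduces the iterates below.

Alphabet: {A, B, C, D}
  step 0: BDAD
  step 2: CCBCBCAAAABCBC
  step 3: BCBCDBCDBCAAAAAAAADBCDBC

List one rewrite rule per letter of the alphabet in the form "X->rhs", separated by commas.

A->AA, B->D, C->BC, D->CC

  step 2 ⇒ step 3: CCBCBCAAAABCBC ⇒ BC·BC·D·BC·D·BC·AA·AA·AA·AA·D·BC·D·BC
    A ↦ AA
    B ↦ D
    C ↦ BC
    D ↦ CC  (constrained at step 0)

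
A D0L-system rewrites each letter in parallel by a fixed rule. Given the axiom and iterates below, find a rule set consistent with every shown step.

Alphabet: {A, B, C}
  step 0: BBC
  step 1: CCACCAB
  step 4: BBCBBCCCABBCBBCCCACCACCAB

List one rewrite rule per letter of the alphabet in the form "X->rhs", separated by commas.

  step 0 ⇒ step 1: BBC ⇒ CCA·CCA·B
    B ↦ CCA
    C ↦ B
    A ↦ C  (constrained at step 1)

A->C, B->CCA, C->B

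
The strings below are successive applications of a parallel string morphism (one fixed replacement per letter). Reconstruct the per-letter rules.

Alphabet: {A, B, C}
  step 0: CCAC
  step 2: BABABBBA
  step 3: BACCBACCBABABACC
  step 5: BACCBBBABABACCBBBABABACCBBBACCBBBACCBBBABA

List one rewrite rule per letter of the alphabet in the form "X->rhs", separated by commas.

A->CC, B->BA, C->B

  step 2 ⇒ step 3: BABABBBA ⇒ BA·CC·BA·CC·BA·BA·BA·CC
    A ↦ CC
    B ↦ BA
    C ↦ B  (constrained at step 0)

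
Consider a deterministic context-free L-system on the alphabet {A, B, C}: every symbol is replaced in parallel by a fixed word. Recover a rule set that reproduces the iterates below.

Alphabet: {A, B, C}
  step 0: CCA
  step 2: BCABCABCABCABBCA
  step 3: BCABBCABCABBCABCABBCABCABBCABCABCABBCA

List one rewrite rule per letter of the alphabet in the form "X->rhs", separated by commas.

A->CA, B->BCA, C->BB

  step 2 ⇒ step 3: BCABCABCABCABBCA ⇒ BCA·BB·CA·BCA·BB·CA·BCA·BB·CA·BCA·BB·CA·BCA·BCA·BB·CA
    A ↦ CA
    B ↦ BCA
    C ↦ BB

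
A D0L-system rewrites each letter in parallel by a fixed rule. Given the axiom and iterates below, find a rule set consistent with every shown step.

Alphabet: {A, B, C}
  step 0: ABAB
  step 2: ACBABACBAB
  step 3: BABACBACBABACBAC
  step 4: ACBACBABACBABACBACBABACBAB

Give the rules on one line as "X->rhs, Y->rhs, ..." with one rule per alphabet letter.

  step 3 ⇒ step 4: BABACBACBABACBAC ⇒ AC·B·AC·B·AB·AC·B·AB·AC·B·AC·B·AB·AC·B·AB
    A ↦ B
    B ↦ AC
    C ↦ AB

A->B, B->AC, C->AB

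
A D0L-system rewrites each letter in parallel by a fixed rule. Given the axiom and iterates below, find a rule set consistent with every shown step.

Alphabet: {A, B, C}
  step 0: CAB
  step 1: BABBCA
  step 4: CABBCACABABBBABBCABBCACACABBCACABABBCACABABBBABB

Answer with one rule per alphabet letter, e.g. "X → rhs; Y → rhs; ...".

  step 0 ⇒ step 1: CAB ⇒ BA·BB·CA
    A ↦ BB
    B ↦ CA
    C ↦ BA

A->BB, B->CA, C->BA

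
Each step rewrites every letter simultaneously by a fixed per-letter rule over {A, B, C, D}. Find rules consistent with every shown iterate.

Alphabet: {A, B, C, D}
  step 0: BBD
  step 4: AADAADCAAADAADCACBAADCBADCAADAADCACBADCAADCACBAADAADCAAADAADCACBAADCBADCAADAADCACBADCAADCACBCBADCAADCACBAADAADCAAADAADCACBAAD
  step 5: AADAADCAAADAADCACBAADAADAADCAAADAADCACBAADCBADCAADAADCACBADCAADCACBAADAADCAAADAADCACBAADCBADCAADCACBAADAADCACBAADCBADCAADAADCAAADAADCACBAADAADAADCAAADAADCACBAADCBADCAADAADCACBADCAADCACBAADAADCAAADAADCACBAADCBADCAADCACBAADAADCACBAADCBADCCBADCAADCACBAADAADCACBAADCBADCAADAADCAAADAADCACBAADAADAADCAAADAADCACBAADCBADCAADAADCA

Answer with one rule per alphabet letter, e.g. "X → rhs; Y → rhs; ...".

A->AAD, B->ADC, C->CB, D->CA

  step 4 ⇒ step 5: AADAADCAAADAADCACBAADCBADCAADAADCACBADCAADCACBAADAADCAAADAADCACBAADCBADCAADAADCACBADCAADCACBCBADCAADCACBAADAADCAAADAADCACBAAD ⇒ AAD·AAD·CA·AAD·AAD·CA·CB·AAD·AAD·AAD·CA·AAD·AAD·CA·CB·AAD·CB·ADC·AAD·AAD·CA·CB·ADC·AAD·CA·CB·AAD·AAD·CA·AAD·AAD·CA·CB·AAD·CB·ADC·AAD·CA·CB·AAD·AAD·CA·CB·AAD·CB·ADC·AAD·AAD·CA·AAD·AAD·CA·CB·AAD·AAD·AAD·CA·AAD·AAD·CA·CB·AAD·CB·ADC·AAD·AAD·CA·CB·ADC·AAD·CA·CB·AAD·AAD·CA·AAD·AAD·CA·CB·AAD·CB·ADC·AAD·CA·CB·AAD·AAD·CA·CB·AAD·CB·ADC·CB·ADC·AAD·CA·CB·AAD·AAD·CA·CB·AAD·CB·ADC·AAD·AAD·CA·AAD·AAD·CA·CB·AAD·AAD·AAD·CA·AAD·AAD·CA·CB·AAD·CB·ADC·AAD·AAD·CA
    A ↦ AAD
    B ↦ ADC
    C ↦ CB
    D ↦ CA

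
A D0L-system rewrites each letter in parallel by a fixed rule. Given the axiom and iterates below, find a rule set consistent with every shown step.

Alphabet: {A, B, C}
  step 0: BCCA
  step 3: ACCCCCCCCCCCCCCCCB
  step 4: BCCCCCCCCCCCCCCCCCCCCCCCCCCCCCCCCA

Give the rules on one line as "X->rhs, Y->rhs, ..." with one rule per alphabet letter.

  step 3 ⇒ step 4: ACCCCCCCCCCCCCCCCB ⇒ B·CC·CC·CC·CC·CC·CC·CC·CC·CC·CC·CC·CC·CC·CC·CC·CC·A
    A ↦ B
    B ↦ A
    C ↦ CC

A->B, B->A, C->CC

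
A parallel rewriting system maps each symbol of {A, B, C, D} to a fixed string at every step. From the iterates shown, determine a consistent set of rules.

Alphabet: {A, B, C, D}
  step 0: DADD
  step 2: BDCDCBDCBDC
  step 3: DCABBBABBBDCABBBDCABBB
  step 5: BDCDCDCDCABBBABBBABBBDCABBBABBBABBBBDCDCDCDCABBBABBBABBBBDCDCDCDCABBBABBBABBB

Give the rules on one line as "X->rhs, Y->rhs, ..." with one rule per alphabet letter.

  step 2 ⇒ step 3: BDCDCBDCBDC ⇒ DC·AB·BB·AB·BB·DC·AB·BB·DC·AB·BB
    B ↦ DC
    C ↦ BB
    D ↦ AB
    A ↦ B  (constrained at step 0)

A->B, B->DC, C->BB, D->AB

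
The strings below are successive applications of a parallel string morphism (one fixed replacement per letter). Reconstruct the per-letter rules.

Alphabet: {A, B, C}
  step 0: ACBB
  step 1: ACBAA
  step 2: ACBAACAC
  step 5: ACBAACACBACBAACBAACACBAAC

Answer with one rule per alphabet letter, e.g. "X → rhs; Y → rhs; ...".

  step 1 ⇒ step 2: ACBAA ⇒ AC·B·A·AC·AC
    A ↦ AC
    B ↦ A
    C ↦ B

A->AC, B->A, C->B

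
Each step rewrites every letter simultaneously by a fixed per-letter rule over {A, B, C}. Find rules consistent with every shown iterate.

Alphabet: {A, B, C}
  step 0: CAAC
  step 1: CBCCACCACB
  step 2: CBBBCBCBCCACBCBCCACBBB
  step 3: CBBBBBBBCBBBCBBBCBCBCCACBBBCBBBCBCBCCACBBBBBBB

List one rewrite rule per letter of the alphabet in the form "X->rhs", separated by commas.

A->CCA, B->BB, C->CB

  step 2 ⇒ step 3: CBBBCBCBCCACBCBCCACBBB ⇒ CB·BB·BB·BB·CB·BB·CB·BB·CB·CB·CCA·CB·BB·CB·BB·CB·CB·CCA·CB·BB·BB·BB
    A ↦ CCA
    B ↦ BB
    C ↦ CB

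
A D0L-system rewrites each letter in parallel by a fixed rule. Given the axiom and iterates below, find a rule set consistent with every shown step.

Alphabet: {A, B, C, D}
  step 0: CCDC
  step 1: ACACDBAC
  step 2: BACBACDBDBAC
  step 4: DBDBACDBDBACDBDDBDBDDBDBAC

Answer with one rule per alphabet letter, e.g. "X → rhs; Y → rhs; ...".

A->B, B->D, C->AC, D->DB

  step 1 ⇒ step 2: ACACDBAC ⇒ B·AC·B·AC·DB·D·B·AC
    A ↦ B
    B ↦ D
    C ↦ AC
    D ↦ DB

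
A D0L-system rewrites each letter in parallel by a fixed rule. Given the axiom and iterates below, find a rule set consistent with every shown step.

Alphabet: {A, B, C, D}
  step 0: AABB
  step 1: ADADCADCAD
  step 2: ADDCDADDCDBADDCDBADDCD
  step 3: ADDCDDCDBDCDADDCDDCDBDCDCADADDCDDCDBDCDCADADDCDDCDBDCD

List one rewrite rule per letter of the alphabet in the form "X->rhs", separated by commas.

  step 2 ⇒ step 3: ADDCDADDCDBADDCDBADDCD ⇒ AD·DCD·DCD·B·DCD·AD·DCD·DCD·B·DCD·CAD·AD·DCD·DCD·B·DCD·CAD·AD·DCD·DCD·B·DCD
    A ↦ AD
    B ↦ CAD
    C ↦ B
    D ↦ DCD

A->AD, B->CAD, C->B, D->DCD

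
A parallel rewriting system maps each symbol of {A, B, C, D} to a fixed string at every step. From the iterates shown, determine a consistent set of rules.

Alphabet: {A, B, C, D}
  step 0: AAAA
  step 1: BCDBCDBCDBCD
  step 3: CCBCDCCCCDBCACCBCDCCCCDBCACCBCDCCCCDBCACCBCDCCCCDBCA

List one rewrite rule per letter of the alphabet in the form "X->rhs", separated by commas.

  step 0 ⇒ step 1: AAAA ⇒ BCD·BCD·BCD·BCD
    A ↦ BCD
    B ↦ CA  (constrained at step 1)
    C ↦ CC  (constrained at step 1)
    D ↦ DB  (constrained at step 1)

A->BCD, B->CA, C->CC, D->DB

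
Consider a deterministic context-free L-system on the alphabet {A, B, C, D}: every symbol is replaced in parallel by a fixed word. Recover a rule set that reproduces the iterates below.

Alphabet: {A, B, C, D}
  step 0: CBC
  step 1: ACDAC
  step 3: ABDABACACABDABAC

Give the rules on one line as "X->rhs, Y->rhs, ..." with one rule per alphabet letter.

  step 0 ⇒ step 1: CBC ⇒ AC·D·AC
    B ↦ D
    C ↦ AC
    A ↦ AB  (constrained at step 1)
    D ↦ C  (constrained at step 1)

A->AB, B->D, C->AC, D->C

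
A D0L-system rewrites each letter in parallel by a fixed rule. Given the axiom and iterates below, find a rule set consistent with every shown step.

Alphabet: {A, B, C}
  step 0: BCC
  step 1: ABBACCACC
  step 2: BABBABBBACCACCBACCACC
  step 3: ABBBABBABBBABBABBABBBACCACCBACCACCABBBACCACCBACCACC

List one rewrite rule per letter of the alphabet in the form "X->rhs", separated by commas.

  step 2 ⇒ step 3: BABBABBBACCACCBACCACC ⇒ ABB·B·ABB·ABB·B·ABB·ABB·ABB·B·ACC·ACC·B·ACC·ACC·ABB·B·ACC·ACC·B·ACC·ACC
    A ↦ B
    B ↦ ABB
    C ↦ ACC

A->B, B->ABB, C->ACC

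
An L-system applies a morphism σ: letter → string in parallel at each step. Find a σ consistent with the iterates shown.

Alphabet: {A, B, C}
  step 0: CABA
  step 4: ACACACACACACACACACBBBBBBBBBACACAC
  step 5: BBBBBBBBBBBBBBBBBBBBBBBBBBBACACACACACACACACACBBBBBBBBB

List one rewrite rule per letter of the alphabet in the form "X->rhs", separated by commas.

  step 4 ⇒ step 5: ACACACACACACACACACBBBBBBBBBACACAC ⇒ B·BB·B·BB·B·BB·B·BB·B·BB·B·BB·B·BB·B·BB·B·BB·AC·AC·AC·AC·AC·AC·AC·AC·AC·B·BB·B·BB·B·BB
    A ↦ B
    B ↦ AC
    C ↦ BB

A->B, B->AC, C->BB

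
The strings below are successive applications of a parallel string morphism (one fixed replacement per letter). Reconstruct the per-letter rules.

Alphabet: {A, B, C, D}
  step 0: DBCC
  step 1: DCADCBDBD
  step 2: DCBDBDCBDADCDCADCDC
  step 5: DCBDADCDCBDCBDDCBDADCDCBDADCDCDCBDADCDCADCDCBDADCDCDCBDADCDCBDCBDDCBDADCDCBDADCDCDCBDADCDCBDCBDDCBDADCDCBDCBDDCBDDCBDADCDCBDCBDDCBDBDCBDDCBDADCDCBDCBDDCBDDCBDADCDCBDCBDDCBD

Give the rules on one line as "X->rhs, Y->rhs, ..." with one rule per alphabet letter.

A->B, B->ADC, C->BD, D->DC

  step 1 ⇒ step 2: DCADCBDBD ⇒ DC·BD·B·DC·BD·ADC·DC·ADC·DC
    A ↦ B
    B ↦ ADC
    C ↦ BD
    D ↦ DC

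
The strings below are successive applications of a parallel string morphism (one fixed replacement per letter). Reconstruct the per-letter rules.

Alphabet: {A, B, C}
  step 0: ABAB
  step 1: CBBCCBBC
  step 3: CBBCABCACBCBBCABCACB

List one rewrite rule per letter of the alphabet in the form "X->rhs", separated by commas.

  step 0 ⇒ step 1: ABAB ⇒ CB·BC·CB·BC
    A ↦ CB
    B ↦ BC
    C ↦ A  (constrained at step 1)

A->CB, B->BC, C->A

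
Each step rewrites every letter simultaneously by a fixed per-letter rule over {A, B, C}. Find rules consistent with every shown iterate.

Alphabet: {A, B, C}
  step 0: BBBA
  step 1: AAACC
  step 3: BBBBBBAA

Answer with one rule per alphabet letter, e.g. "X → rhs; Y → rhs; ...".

  step 0 ⇒ step 1: BBBA ⇒ A·A·A·CC
    A ↦ CC
    B ↦ A
    C ↦ B  (constrained at step 1)

A->CC, B->A, C->B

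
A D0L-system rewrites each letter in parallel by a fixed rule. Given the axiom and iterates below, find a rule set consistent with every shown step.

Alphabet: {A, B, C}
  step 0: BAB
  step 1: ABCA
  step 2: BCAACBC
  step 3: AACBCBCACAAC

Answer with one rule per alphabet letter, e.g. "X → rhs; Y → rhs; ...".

A->BC, B->A, C->AC

  step 2 ⇒ step 3: BCAACBC ⇒ A·AC·BC·BC·AC·A·AC
    A ↦ BC
    B ↦ A
    C ↦ AC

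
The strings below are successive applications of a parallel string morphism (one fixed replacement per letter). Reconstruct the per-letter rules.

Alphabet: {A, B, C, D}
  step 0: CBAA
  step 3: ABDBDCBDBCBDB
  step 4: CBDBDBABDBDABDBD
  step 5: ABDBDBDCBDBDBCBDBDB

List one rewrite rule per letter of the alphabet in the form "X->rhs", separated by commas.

  step 4 ⇒ step 5: CBDBDBABDBDABDBD ⇒ AB·D·B·D·B·D·CB·D·B·D·B·CB·D·B·D·B
    A ↦ CB
    B ↦ D
    C ↦ AB
    D ↦ B

A->CB, B->D, C->AB, D->B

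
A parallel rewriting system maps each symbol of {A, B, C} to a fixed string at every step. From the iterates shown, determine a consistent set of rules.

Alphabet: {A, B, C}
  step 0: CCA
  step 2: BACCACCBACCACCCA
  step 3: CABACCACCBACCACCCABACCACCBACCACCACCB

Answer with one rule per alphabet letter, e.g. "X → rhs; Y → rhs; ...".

A->B, B->CA, C->ACC

  step 2 ⇒ step 3: BACCACCBACCACCCA ⇒ CA·B·ACC·ACC·B·ACC·ACC·CA·B·ACC·ACC·B·ACC·ACC·ACC·B
    A ↦ B
    B ↦ CA
    C ↦ ACC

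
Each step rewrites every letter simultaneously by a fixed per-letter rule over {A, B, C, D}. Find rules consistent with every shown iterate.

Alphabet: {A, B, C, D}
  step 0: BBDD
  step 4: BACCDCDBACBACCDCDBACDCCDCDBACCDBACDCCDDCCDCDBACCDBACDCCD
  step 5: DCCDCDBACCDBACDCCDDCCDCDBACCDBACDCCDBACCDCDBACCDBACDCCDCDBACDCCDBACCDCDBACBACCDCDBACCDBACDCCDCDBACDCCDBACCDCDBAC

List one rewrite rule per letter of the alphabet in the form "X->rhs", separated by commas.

  step 4 ⇒ step 5: BACCDCDBACBACCDCDBACDCCDCDBACCDBACDCCDDCCDCDBACCDBACDCCD ⇒ D·C·CD·CD·BAC·CD·BAC·D·C·CD·D·C·CD·CD·BAC·CD·BAC·D·C·CD·BAC·CD·CD·BAC·CD·BAC·D·C·CD·CD·BAC·D·C·CD·BAC·CD·CD·BAC·BAC·CD·CD·BAC·CD·BAC·D·C·CD·CD·BAC·D·C·CD·BAC·CD·CD·BAC
    A ↦ C
    B ↦ D
    C ↦ CD
    D ↦ BAC

A->C, B->D, C->CD, D->BAC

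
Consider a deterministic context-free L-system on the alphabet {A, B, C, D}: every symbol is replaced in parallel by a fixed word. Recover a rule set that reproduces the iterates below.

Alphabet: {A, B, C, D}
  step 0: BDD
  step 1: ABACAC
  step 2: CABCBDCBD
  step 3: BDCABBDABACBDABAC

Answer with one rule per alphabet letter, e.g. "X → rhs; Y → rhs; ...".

  step 2 ⇒ step 3: CABCBDCBD ⇒ BD·C·AB·BD·AB·AC·BD·AB·AC
    A ↦ C
    B ↦ AB
    C ↦ BD
    D ↦ AC

A->C, B->AB, C->BD, D->AC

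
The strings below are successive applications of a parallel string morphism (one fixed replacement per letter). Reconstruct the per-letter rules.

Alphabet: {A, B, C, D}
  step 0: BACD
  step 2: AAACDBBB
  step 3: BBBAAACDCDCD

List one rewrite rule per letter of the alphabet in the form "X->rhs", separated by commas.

  step 2 ⇒ step 3: AAACDBBB ⇒ B·B·B·AA·A·CD·CD·CD
    A ↦ B
    B ↦ CD
    C ↦ AA
    D ↦ A

A->B, B->CD, C->AA, D->A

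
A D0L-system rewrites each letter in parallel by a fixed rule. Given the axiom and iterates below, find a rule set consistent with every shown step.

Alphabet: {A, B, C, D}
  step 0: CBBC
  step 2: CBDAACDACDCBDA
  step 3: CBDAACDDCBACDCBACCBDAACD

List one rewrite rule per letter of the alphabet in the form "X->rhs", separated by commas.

  step 2 ⇒ step 3: CBDAACDACDCBDA ⇒ CB·DA·AC·D·D·CB·AC·D·CB·AC·CB·DA·AC·D
    A ↦ D
    B ↦ DA
    C ↦ CB
    D ↦ AC

A->D, B->DA, C->CB, D->AC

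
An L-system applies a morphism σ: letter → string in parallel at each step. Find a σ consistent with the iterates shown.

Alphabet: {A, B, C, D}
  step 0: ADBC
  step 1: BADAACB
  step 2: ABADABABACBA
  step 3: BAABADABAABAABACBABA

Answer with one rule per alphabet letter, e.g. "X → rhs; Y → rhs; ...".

  step 2 ⇒ step 3: ABADABABACBA ⇒ BA·A·BA·DA·BA·A·BA·A·BA·CB·A·BA
    A ↦ BA
    B ↦ A
    C ↦ CB
    D ↦ DA

A->BA, B->A, C->CB, D->DA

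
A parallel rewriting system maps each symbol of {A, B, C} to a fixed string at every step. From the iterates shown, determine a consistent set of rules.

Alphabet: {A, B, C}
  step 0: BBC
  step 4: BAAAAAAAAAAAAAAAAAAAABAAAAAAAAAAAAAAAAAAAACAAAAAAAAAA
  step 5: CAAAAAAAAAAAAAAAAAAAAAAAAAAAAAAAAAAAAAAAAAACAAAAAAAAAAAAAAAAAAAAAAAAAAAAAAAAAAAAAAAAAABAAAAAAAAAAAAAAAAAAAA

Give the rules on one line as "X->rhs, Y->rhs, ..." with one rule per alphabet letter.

  step 4 ⇒ step 5: BAAAAAAAAAAAAAAAAAAAABAAAAAAAAAAAAAAAAAAAACAAAAAAAAAA ⇒ CAA·AA·AA·AA·AA·AA·AA·AA·AA·AA·AA·AA·AA·AA·AA·AA·AA·AA·AA·AA·AA·CAA·AA·AA·AA·AA·AA·AA·AA·AA·AA·AA·AA·AA·AA·AA·AA·AA·AA·AA·AA·AA·B·AA·AA·AA·AA·AA·AA·AA·AA·AA·AA
    A ↦ AA
    B ↦ CAA
    C ↦ B

A->AA, B->CAA, C->B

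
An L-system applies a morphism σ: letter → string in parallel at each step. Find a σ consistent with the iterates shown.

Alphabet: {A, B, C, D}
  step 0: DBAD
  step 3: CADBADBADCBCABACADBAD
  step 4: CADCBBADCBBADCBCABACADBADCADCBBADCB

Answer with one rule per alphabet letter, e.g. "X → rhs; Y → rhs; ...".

  step 3 ⇒ step 4: CADBADBADCBCABACADBAD ⇒ CA·D·CB·BA·D·CB·BA·D·CB·CA·BA·CA·D·BA·D·CA·D·CB·BA·D·CB
    A ↦ D
    B ↦ BA
    C ↦ CA
    D ↦ CB

A->D, B->BA, C->CA, D->CB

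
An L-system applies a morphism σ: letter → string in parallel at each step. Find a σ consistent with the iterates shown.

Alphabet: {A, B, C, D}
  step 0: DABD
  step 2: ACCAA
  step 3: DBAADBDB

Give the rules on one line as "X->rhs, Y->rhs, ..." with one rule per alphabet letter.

A->DB, B->C, C->A, D->C

  step 2 ⇒ step 3: ACCAA ⇒ DB·A·A·DB·DB
    A ↦ DB
    C ↦ A
    B ↦ C  (constrained at step 0)
    D ↦ C  (constrained at step 0)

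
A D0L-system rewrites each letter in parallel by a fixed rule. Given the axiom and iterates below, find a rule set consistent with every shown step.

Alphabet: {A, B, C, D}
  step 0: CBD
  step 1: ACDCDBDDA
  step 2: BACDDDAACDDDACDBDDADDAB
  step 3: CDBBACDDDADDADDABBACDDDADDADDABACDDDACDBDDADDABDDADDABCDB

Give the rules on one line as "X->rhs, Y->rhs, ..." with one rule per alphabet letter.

  step 2 ⇒ step 3: BACDDDAACDDDACDBDDADDAB ⇒ CDB·B·ACD·DDA·DDA·DDA·B·B·ACD·DDA·DDA·DDA·B·ACD·DDA·CDB·DDA·DDA·B·DDA·DDA·B·CDB
    A ↦ B
    B ↦ CDB
    C ↦ ACD
    D ↦ DDA

A->B, B->CDB, C->ACD, D->DDA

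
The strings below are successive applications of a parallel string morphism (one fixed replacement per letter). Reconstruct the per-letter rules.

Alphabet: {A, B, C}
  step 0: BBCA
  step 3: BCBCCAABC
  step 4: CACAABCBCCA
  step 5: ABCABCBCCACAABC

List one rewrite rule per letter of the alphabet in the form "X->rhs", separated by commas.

  step 4 ⇒ step 5: CACAABCBCCA ⇒ A·BC·A·BC·BC·C·A·C·A·A·BC
    A ↦ BC
    B ↦ C
    C ↦ A

A->BC, B->C, C->A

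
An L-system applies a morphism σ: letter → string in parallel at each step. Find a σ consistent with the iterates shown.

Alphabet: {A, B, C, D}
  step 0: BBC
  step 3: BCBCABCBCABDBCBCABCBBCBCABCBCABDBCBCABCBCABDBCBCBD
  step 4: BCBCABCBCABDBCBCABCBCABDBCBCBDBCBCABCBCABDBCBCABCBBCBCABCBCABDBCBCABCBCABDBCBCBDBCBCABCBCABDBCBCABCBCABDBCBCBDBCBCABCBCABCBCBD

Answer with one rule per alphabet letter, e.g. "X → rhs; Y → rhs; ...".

A->BD, B->BCB, C->CA, D->CBD

  step 3 ⇒ step 4: BCBCABCBCABDBCBCABCBBCBCABCBCABDBCBCABCBCABDBCBCBD ⇒ BCB·CA·BCB·CA·BD·BCB·CA·BCB·CA·BD·BCB·CBD·BCB·CA·BCB·CA·BD·BCB·CA·BCB·BCB·CA·BCB·CA·BD·BCB·CA·BCB·CA·BD·BCB·CBD·BCB·CA·BCB·CA·BD·BCB·CA·BCB·CA·BD·BCB·CBD·BCB·CA·BCB·CA·BCB·CBD
    A ↦ BD
    B ↦ BCB
    C ↦ CA
    D ↦ CBD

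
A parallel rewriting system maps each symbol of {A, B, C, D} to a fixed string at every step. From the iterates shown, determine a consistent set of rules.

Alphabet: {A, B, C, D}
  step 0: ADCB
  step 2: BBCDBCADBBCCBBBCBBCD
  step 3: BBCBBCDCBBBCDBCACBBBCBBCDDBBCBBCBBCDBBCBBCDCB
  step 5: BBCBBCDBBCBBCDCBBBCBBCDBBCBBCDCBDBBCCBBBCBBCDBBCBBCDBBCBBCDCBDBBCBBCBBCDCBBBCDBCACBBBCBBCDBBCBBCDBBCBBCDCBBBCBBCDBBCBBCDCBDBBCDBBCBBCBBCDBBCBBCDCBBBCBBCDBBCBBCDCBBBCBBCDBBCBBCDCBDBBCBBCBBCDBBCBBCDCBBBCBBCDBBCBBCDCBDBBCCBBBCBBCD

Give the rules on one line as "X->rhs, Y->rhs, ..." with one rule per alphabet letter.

A->BCA, B->BBC, C->D, D->CB

  step 2 ⇒ step 3: BBCDBCADBBCCBBBCBBCD ⇒ BBC·BBC·D·CB·BBC·D·BCA·CB·BBC·BBC·D·D·BBC·BBC·BBC·D·BBC·BBC·D·CB
    A ↦ BCA
    B ↦ BBC
    C ↦ D
    D ↦ CB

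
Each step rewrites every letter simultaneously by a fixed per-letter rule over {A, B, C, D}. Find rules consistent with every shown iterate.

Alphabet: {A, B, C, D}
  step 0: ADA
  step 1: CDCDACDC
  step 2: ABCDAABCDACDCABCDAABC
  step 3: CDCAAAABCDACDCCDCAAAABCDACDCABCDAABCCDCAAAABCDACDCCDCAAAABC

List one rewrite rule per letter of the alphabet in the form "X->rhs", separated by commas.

  step 2 ⇒ step 3: ABCDAABCDACDCABCDAABC ⇒ CDC·AAA·ABC·DA·CDC·CDC·AAA·ABC·DA·CDC·ABC·DA·ABC·CDC·AAA·ABC·DA·CDC·CDC·AAA·ABC
    A ↦ CDC
    B ↦ AAA
    C ↦ ABC
    D ↦ DA

A->CDC, B->AAA, C->ABC, D->DA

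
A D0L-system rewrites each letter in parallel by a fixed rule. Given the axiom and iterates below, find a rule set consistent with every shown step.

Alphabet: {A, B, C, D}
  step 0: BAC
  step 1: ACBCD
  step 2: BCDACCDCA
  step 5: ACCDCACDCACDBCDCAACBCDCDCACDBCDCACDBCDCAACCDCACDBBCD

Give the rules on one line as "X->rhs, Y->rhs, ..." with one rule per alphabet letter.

  step 1 ⇒ step 2: ACBCD ⇒ B·CD·AC·CD·CA
    A ↦ B
    B ↦ AC
    C ↦ CD
    D ↦ CA

A->B, B->AC, C->CD, D->CA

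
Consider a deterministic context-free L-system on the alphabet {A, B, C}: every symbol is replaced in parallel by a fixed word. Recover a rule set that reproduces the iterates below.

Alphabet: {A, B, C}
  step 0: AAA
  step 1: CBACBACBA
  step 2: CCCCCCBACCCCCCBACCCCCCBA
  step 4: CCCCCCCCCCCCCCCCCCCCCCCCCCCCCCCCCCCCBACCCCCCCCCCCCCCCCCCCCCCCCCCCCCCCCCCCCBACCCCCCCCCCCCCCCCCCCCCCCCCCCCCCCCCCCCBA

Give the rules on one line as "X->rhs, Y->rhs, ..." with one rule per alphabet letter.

A->CBA, B->CCC, C->CC

  step 1 ⇒ step 2: CBACBACBA ⇒ CC·CCC·CBA·CC·CCC·CBA·CC·CCC·CBA
    A ↦ CBA
    B ↦ CCC
    C ↦ CC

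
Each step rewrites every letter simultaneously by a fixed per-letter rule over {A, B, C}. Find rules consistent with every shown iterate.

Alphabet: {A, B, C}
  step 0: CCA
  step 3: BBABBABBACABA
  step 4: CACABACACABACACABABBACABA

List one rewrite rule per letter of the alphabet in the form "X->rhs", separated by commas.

  step 3 ⇒ step 4: BBABBABBACABA ⇒ CA·CA·BA·CA·CA·BA·CA·CA·BA·B·BA·CA·BA
    A ↦ BA
    B ↦ CA
    C ↦ B

A->BA, B->CA, C->B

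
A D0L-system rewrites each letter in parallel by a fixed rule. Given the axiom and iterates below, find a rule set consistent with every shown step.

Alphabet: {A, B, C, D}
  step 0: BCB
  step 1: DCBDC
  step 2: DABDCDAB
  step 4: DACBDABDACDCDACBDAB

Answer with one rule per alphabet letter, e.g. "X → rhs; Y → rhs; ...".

  step 1 ⇒ step 2: DCBDC ⇒ DA·B·DC·DA·B
    B ↦ DC
    C ↦ B
    D ↦ DA
    A ↦ C  (constrained at step 2)

A->C, B->DC, C->B, D->DA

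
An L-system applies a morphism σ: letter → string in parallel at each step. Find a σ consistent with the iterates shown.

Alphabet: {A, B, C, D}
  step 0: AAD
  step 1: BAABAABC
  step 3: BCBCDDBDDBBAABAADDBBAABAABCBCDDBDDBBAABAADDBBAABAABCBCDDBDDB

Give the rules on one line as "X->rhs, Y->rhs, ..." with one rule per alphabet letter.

  step 0 ⇒ step 1: AAD ⇒ BAA·BAA·BC
    A ↦ BAA
    D ↦ BC
    B ↦ DDB  (constrained at step 1)
    C ↦ B  (constrained at step 1)

A->BAA, B->DDB, C->B, D->BC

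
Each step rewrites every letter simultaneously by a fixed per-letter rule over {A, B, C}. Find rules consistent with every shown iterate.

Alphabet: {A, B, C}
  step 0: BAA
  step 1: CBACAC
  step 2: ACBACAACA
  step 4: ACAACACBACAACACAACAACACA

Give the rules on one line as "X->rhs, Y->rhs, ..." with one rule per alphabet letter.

A->AC, B->CB, C->A

  step 1 ⇒ step 2: CBACAC ⇒ A·CB·AC·A·AC·A
    A ↦ AC
    B ↦ CB
    C ↦ A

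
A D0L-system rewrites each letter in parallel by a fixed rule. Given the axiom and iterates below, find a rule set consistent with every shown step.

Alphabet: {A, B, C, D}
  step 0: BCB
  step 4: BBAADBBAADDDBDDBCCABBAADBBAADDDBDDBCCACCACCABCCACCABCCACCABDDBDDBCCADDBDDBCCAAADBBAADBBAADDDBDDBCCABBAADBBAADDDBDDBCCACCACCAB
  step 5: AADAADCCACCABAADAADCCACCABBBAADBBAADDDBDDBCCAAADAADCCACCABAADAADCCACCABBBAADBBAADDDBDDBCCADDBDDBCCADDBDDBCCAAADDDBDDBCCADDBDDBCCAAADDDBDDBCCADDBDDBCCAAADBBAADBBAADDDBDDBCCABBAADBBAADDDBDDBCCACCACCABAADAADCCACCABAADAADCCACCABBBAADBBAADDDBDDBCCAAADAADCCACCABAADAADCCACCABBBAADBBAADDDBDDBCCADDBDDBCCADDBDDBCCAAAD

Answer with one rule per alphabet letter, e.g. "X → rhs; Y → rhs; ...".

  step 4 ⇒ step 5: BBAADBBAADDDBDDBCCABBAADBBAADDDBDDBCCACCACCABCCACCABCCACCABDDBDDBCCADDBDDBCCAAADBBAADBBAADDDBDDBCCABBAADBBAADDDBDDBCCACCACCAB ⇒ AAD·AAD·CCA·CCA·B·AAD·AAD·CCA·CCA·B·B·B·AAD·B·B·AAD·DDB·DDB·CCA·AAD·AAD·CCA·CCA·B·AAD·AAD·CCA·CCA·B·B·B·AAD·B·B·AAD·DDB·DDB·CCA·DDB·DDB·CCA·DDB·DDB·CCA·AAD·DDB·DDB·CCA·DDB·DDB·CCA·AAD·DDB·DDB·CCA·DDB·DDB·CCA·AAD·B·B·AAD·B·B·AAD·DDB·DDB·CCA·B·B·AAD·B·B·AAD·DDB·DDB·CCA·CCA·CCA·B·AAD·AAD·CCA·CCA·B·AAD·AAD·CCA·CCA·B·B·B·AAD·B·B·AAD·DDB·DDB·CCA·AAD·AAD·CCA·CCA·B·AAD·AAD·CCA·CCA·B·B·B·AAD·B·B·AAD·DDB·DDB·CCA·DDB·DDB·CCA·DDB·DDB·CCA·AAD
    A ↦ CCA
    B ↦ AAD
    C ↦ DDB
    D ↦ B

A->CCA, B->AAD, C->DDB, D->B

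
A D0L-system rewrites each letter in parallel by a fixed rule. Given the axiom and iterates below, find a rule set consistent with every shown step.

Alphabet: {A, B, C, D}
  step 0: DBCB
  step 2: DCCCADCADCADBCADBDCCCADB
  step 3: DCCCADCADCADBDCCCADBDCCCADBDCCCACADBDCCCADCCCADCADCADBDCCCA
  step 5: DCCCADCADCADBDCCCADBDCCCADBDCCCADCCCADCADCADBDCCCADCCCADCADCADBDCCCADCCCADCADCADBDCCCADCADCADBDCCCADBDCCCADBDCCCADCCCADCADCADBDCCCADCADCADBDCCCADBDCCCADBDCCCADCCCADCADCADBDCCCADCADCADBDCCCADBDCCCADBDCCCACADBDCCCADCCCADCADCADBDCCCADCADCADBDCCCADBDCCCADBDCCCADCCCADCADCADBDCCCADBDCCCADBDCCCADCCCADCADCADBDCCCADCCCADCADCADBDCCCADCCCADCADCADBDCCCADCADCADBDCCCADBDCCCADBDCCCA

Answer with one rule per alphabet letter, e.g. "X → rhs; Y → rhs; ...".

  step 2 ⇒ step 3: DCCCADCADCADBCADBDCCCADB ⇒ DCC·CAD·CAD·CAD·B·DCC·CAD·B·DCC·CAD·B·DCC·CA·CAD·B·DCC·CA·DCC·CAD·CAD·CAD·B·DCC·CA
    A ↦ B
    B ↦ CA
    C ↦ CAD
    D ↦ DCC

A->B, B->CA, C->CAD, D->DCC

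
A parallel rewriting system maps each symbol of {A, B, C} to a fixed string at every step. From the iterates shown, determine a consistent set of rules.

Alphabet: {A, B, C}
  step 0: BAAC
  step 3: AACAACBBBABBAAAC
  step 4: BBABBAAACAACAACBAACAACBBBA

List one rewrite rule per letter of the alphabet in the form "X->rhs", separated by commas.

  step 3 ⇒ step 4: AACAACBBBABBAAAC ⇒ B·B·A·B·B·A·AAC·AAC·AAC·B·AAC·AAC·B·B·B·A
    A ↦ B
    B ↦ AAC
    C ↦ A

A->B, B->AAC, C->A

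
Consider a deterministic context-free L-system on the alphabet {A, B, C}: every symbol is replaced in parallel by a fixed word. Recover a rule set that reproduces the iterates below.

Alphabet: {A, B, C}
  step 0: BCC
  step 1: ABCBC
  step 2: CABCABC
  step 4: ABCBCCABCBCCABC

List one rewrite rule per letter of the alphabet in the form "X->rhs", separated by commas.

  step 1 ⇒ step 2: ABCBC ⇒ C·A·BC·A·BC
    A ↦ C
    B ↦ A
    C ↦ BC

A->C, B->A, C->BC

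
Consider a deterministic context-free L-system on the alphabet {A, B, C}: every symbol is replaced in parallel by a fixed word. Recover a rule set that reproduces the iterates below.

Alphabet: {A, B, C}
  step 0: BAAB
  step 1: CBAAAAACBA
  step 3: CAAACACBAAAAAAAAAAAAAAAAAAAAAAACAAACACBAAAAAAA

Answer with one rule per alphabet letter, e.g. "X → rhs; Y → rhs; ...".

A->AA, B->CBA, C->CA

  step 0 ⇒ step 1: BAAB ⇒ CBA·AA·AA·CBA
    A ↦ AA
    B ↦ CBA
    C ↦ CA  (constrained at step 1)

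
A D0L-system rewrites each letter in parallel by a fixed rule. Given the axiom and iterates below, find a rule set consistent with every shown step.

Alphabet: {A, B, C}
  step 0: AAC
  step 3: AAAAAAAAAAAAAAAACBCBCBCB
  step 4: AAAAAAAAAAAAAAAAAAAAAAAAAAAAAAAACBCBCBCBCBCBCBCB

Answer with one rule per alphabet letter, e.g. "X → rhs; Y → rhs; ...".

  step 3 ⇒ step 4: AAAAAAAAAAAAAAAACBCBCBCB ⇒ AA·AA·AA·AA·AA·AA·AA·AA·AA·AA·AA·AA·AA·AA·AA·AA·CB·CB·CB·CB·CB·CB·CB·CB
    A ↦ AA
    B ↦ CB
    C ↦ CB

A->AA, B->CB, C->CB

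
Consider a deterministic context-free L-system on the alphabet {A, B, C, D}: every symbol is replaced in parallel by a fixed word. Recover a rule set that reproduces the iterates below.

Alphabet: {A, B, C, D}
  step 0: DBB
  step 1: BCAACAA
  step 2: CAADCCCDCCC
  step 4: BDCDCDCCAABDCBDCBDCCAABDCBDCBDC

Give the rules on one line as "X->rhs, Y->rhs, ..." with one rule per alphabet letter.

  step 1 ⇒ step 2: BCAACAA ⇒ CAA·DC·C·C·DC·C·C
    A ↦ C
    B ↦ CAA
    C ↦ DC
  step 0 ⇒ step 1: DBB ⇒ B·CAA·CAA
    D ↦ B

A->C, B->CAA, C->DC, D->B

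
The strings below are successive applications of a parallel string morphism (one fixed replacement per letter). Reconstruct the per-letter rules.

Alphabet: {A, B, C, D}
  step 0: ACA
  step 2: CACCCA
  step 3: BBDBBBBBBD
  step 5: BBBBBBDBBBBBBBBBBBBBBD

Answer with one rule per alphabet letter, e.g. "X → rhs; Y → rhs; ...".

  step 2 ⇒ step 3: CACCCA ⇒ BB·D·BB·BB·BB·D
    A ↦ D
    C ↦ BB
    B ↦ C  (constrained at step 3)
    D ↦ CA  (constrained at step 3)

A->D, B->C, C->BB, D->CA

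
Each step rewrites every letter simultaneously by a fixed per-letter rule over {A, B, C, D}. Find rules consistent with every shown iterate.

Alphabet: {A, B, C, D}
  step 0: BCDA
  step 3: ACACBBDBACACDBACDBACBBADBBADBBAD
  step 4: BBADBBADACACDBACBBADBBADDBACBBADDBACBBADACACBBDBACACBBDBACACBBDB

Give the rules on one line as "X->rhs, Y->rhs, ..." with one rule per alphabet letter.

  step 3 ⇒ step 4: ACACBBDBACACDBACDBACBBADBBADBBAD ⇒ BB·AD·BB·AD·AC·AC·DB·AC·BB·AD·BB·AD·DB·AC·BB·AD·DB·AC·BB·AD·AC·AC·BB·DB·AC·AC·BB·DB·AC·AC·BB·DB
    A ↦ BB
    B ↦ AC
    C ↦ AD
    D ↦ DB

A->BB, B->AC, C->AD, D->DB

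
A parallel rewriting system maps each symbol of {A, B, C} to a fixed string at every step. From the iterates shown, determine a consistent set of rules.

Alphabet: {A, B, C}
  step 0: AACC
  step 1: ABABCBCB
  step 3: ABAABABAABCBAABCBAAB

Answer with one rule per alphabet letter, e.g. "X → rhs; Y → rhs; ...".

  step 0 ⇒ step 1: AACC ⇒ AB·AB·CB·CB
    A ↦ AB
    C ↦ CB
    B ↦ A  (constrained at step 1)

A->AB, B->A, C->CB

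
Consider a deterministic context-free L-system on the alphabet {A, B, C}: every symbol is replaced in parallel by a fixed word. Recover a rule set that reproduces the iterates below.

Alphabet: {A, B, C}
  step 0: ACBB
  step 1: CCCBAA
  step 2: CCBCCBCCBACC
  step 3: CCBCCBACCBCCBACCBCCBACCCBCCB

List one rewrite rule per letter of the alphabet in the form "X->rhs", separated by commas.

A->C, B->A, C->CCB

  step 2 ⇒ step 3: CCBCCBCCBACC ⇒ CCB·CCB·A·CCB·CCB·A·CCB·CCB·A·C·CCB·CCB
    A ↦ C
    B ↦ A
    C ↦ CCB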